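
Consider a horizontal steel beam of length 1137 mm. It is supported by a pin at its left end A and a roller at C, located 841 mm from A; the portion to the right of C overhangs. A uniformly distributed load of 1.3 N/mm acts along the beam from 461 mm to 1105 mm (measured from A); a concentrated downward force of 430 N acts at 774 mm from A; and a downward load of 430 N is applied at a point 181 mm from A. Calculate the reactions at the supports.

Resultant of the distributed load: 1.3 × 644 = 837.2 N at 783 mm from A.
Taking moments about A: C_y·841 − (1.3·644)·783 − 430·774 − 430·181 = 0 → C_y = 1066177.6/841 = 1267.75 ≈ 1268 N.
ΣF_y = 0: A_y + 1267.75 − 1.3·644 − 430 − 430 = 0 → A_y = 429.5 N.
ΣF_x = 0: no horizontal applied forces, so A_x = 0.

A_x = 0, A_y = 429.5 N, C_y = 1268 N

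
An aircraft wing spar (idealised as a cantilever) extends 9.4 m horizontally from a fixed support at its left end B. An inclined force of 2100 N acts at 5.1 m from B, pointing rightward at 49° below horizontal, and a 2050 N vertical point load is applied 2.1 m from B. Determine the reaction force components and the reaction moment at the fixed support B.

B_x = -1378 N, B_y = 3635 N, M_B = 12390 N·m

ΣF_x = 0: B_x + 2100·cos49° = 0 → B_x = -1378 N.
ΣF_y = 0: B_y − 2100·sin49° − 2050 = 0 → B_y = 3635 N.
ΣM about B: M_B − 2100·sin49°·5.1 − 2050·2.1 = 0 → M_B = 12390 N·m.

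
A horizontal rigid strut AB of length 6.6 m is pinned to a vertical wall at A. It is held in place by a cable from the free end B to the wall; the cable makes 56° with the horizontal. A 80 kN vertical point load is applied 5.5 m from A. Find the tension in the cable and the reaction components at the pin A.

T = 80.41 kN, A_x = 44.97 kN, A_y = 13.33 kN

ΣM about A: T·sin56°·6.6 − 80·5.5 = 0 → T = 440/(6.6·0.829038) = 80.4145 ≈ 80.41 kN.
ΣF_x = 0: A_x − T·cos56° = 0 → A_x = 80.4145 × 0.559193 = 44.97 kN.
ΣF_y = 0: A_y + T·sin56° − 80 = 0 → A_y = 80 − 80.4145 × 0.829038 = 13.33 kN.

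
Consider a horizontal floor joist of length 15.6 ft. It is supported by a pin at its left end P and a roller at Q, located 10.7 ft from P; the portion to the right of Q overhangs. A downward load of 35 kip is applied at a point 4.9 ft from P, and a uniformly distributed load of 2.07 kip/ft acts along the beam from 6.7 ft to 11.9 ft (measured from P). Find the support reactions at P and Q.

P_x = 0, P_y = 20.38 kip, Q_y = 25.38 kip

Resultant of the distributed load: 2.07 × 5.2 = 10.764 kip at 9.3 ft from P.
Moments about P: Q_y·10.7 − 35·4.9 − (2.07·5.2)·9.3 = 0 → Q_y = 271.6052/10.7 = 25.3837 ≈ 25.38 kip.
ΣF_y = 0: P_y + 25.3837 − 35 − 2.07·5.2 = 0 → P_y = 20.38 kip.
ΣF_x = 0: no horizontal applied forces, so P_x = 0.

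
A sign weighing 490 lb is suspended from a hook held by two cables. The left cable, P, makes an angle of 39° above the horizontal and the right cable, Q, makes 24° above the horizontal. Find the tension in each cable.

T_P = 502.4 lb, T_Q = 427.4 lb

ΣF_x = 0: −T_P·cos39° + T_Q·cos24° = 0 → T_Q = 0.850692·T_P.
ΣF_y = 0: T_P·sin39° + T_Q·sin24° = 490.
Substitute: T_P·(0.62932 + 0.850692·0.406737) = 490 → T_P = 502.395 ≈ 502.4 lb.
Then T_Q = 0.850692 × 502.395 = 427.4 lb.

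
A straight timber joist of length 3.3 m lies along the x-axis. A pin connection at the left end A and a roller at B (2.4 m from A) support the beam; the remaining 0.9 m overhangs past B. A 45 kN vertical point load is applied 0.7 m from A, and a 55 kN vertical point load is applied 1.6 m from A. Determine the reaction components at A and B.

A_x = 0, A_y = 50.21 kN, B_y = 49.79 kN

Moments about A: B_y·2.4 − 45·0.7 − 55·1.6 = 0 → B_y = 119.5/2.4 = 49.7917 ≈ 49.79 kN.
ΣF_y = 0: A_y + 49.7917 − 45 − 55 = 0 → A_y = 50.21 kN.
ΣF_x = 0: no horizontal applied forces, so A_x = 0.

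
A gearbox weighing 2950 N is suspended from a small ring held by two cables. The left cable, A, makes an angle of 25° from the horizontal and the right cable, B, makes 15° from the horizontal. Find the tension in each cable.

ΣF_x = 0: −T_A·cos25° + T_B·cos15° = 0 → T_B = 0.938279·T_A.
ΣF_y = 0: T_A·sin25° + T_B·sin15° = 2950.
Substitute: T_A·(0.422618 + 0.938279·0.258819) = 2950 → T_A = 4433.01 ≈ 4433 N.
Then T_B = 0.938279 × 4433.01 = 4159 N.

T_A = 4433 N, T_B = 4159 N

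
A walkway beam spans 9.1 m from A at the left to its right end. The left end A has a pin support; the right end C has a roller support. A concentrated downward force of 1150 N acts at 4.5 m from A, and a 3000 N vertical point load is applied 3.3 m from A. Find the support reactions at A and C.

ΣM about A: C_y·9.1 − 1150·4.5 − 3000·3.3 = 0 → C_y = 15075/9.1 = 1656.59 ≈ 1657 N.
ΣF_y = 0: A_y + 1656.59 − 1150 − 3000 = 0 → A_y = 2493 N.
ΣF_x = 0: no horizontal applied forces, so A_x = 0.

A_x = 0, A_y = 2493 N, C_y = 1657 N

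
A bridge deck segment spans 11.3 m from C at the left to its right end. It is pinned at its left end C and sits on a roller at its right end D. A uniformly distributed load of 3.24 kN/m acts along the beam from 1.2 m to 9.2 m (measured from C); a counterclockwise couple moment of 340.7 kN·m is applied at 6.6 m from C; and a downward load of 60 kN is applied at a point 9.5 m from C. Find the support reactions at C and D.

Resultant of the distributed load: 3.24 × 8 = 25.92 kN at 5.2 m from C.
Taking moments about C: D_y·11.3 − (3.24·8)·5.2 + 340.7 − 60·9.5 = 0 → D_y = 364.084/11.3 = 32.2198 ≈ 32.22 kN.
ΣF_y = 0: C_y + 32.2198 − 3.24·8 − 60 = 0 → C_y = 53.70 kN.
ΣF_x = 0: no horizontal applied forces, so C_x = 0.

C_x = 0, C_y = 53.70 kN, D_y = 32.22 kN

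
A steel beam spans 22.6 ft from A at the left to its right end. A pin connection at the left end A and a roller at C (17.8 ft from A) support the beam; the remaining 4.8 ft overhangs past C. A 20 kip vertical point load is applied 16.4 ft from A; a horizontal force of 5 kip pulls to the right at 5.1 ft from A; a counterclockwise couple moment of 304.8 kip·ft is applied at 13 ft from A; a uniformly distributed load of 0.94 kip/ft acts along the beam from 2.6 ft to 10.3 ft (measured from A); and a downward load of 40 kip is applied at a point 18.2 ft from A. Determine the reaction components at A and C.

Resultant of the distributed load: 0.94 × 7.7 = 7.238 kip at 6.45 ft from A.
Moments about A: C_y·17.8 − 20·16.4 + 304.8 − (0.94·7.7)·6.45 − 40·18.2 = 0 → C_y = 797.8851/17.8 = 44.825 ≈ 44.83 kip.
ΣF_y = 0: A_y + 44.825 − 20 − 0.94·7.7 − 40 = 0 → A_y = 22.41 kip.
ΣF_x = 0: A_x + 5 = 0 → A_x = -5.000 kip.

A_x = -5.000 kip, A_y = 22.41 kip, C_y = 44.83 kip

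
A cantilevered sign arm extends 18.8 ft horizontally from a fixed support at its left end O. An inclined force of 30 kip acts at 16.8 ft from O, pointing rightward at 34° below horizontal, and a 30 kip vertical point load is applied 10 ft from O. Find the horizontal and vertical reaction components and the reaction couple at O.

ΣF_x = 0: O_x + 30·cos34° = 0 → O_x = -24.87 kip.
ΣF_y = 0: O_y − 30·sin34° − 30 = 0 → O_y = 46.78 kip.
ΣM about O: M_O − 30·sin34°·16.8 − 30·10 = 0 → M_O = 581.8 kip·ft.

O_x = -24.87 kip, O_y = 46.78 kip, M_O = 581.8 kip·ft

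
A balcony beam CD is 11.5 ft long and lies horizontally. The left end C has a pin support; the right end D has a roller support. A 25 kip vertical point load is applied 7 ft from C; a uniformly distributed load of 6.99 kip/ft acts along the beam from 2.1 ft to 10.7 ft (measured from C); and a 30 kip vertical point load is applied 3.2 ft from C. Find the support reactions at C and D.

C_x = 0, C_y = 58.09 kip, D_y = 57.02 kip

Resultant of the distributed load: 6.99 × 8.6 = 60.114 kip at 6.4 ft from C.
ΣM about C: D_y·11.5 − 25·7 − (6.99·8.6)·6.4 − 30·3.2 = 0 → D_y = 655.7296/11.5 = 57.02 kip.
ΣF_y = 0: C_y + 57.02 − 25 − 6.99·8.6 − 30 = 0 → C_y = 58.09 kip.
ΣF_x = 0: no horizontal applied forces, so C_x = 0.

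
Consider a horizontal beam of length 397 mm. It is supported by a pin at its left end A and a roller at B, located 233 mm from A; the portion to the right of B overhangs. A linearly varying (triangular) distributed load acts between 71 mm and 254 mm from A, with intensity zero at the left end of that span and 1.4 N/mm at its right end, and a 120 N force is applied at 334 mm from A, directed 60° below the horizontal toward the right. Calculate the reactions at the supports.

A_x = -60.00 N, A_y = -23.06 N, B_y = 255.1 N

Resultant of the triangular load: ½ × 1.4 × 183 = 128.1 N, acting at 193 mm from A (one-third of the span from the peak).
Taking moments about A: B_y·233 − (½·1.4·183)·193 − 120·sin60°·334 = 0 → B_y = 59433.6/233 = 255.08 ≈ 255.1 N.
ΣF_y = 0: A_y + 255.08 − ½·1.4·183 − 120·sin60° = 0 → A_y = -23.06 N.
ΣF_x = 0: A_x + 120·cos60° = 0 → A_x = -60.00 N.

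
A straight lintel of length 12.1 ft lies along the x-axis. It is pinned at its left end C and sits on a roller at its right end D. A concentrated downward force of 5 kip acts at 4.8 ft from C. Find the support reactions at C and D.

ΣM about C: D_y·12.1 − 5·4.8 = 0 → D_y = 24/12.1 = 1.98347 ≈ 1.983 kip.
ΣF_y = 0: C_y + 1.98347 − 5 = 0 → C_y = 3.017 kip.
ΣF_x = 0: no horizontal applied forces, so C_x = 0.

C_x = 0, C_y = 3.017 kip, D_y = 1.983 kip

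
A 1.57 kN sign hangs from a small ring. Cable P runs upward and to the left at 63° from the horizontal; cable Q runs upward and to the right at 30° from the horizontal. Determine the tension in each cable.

ΣF_x = 0: −T_P·cos63° + T_Q·cos30° = 0 → T_Q = 0.524223·T_P.
ΣF_y = 0: T_P·sin63° + T_Q·sin30° = 1.57.
Substitute: T_P·(0.891007 + 0.524223·0.5) = 1.57 → T_P = 1.36153 ≈ 1.362 kN.
Then T_Q = 0.524223 × 1.36153 = 0.7137 kN.

T_P = 1.362 kN, T_Q = 0.7137 kN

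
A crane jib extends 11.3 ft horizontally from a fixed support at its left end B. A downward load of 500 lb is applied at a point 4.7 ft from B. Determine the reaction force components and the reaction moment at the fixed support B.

ΣF_x = 0: B_x = 0.
ΣF_y = 0: B_y − 500 = 0 → B_y = 500.0 lb.
ΣM about B: M_B − 500·4.7 = 0 → M_B = 2350 lb·ft.

B_x = 0, B_y = 500.0 lb, M_B = 2350 lb·ft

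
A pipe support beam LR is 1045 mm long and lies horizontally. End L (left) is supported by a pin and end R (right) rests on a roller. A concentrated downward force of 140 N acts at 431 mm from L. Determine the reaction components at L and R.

ΣM about L: R_y·1045 − 140·431 = 0 → R_y = 60340/1045 = 57.7416 ≈ 57.74 N.
ΣF_y = 0: L_y + 57.7416 − 140 = 0 → L_y = 82.26 N.
ΣF_x = 0: no horizontal applied forces, so L_x = 0.

L_x = 0, L_y = 82.26 N, R_y = 57.74 N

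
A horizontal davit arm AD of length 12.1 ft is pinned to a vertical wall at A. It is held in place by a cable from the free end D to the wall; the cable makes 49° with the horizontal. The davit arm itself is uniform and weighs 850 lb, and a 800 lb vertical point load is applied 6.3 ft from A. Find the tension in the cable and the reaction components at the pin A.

ΣM about A: T·sin49°·12.1 − 850·6.05 − 800·6.3 = 0 → T = 10182.5/(12.1·0.75471) = 1115.04 ≈ 1115 lb.
ΣF_x = 0: A_x − T·cos49° = 0 → A_x = 1115.04 × 0.656059 = 731.5 lb.
ΣF_y = 0: A_y + T·sin49° − 850 − 800 = 0 → A_y = 1650 − 1115.04 × 0.75471 = 808.5 lb.

T = 1115 lb, A_x = 731.5 lb, A_y = 808.5 lb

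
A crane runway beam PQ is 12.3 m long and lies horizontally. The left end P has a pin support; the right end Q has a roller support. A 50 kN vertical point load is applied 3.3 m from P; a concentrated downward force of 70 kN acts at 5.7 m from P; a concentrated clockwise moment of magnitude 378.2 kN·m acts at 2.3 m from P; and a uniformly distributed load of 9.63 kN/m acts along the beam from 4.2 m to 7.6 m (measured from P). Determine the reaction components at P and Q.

P_x = 0, P_y = 60.43 kN, Q_y = 92.31 kN

Resultant of the distributed load: 9.63 × 3.4 = 32.742 kN at 5.9 m from P.
ΣM about P: Q_y·12.3 − 50·3.3 − 70·5.7 − 378.2 − (9.63·3.4)·5.9 = 0 → Q_y = 1135.3778/12.3 = 92.3071 ≈ 92.31 kN.
ΣF_y = 0: P_y + 92.3071 − 50 − 70 − 9.63·3.4 = 0 → P_y = 60.43 kN.
ΣF_x = 0: no horizontal applied forces, so P_x = 0.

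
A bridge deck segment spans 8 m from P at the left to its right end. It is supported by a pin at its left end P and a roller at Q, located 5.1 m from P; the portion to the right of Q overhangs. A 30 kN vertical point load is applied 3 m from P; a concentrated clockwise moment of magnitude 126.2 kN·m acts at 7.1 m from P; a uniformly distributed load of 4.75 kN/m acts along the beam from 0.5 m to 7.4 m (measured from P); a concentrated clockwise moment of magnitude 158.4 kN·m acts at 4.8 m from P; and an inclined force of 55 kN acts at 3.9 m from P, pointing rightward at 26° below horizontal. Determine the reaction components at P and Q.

P_x = -49.43 kN, P_y = -30.39 kN, Q_y = 117.3 kN

Resultant of the distributed load: 4.75 × 6.9 = 32.775 kN at 3.95 m from P.
ΣM about P: Q_y·5.1 − 30·3 − 126.2 − (4.75·6.9)·3.95 − 158.4 − 55·sin26°·3.9 = 0 → Q_y = 598.092/5.1 = 117.273 ≈ 117.3 kN.
ΣF_y = 0: P_y + 117.273 − 30 − 4.75·6.9 − 55·sin26° = 0 → P_y = -30.39 kN.
ΣF_x = 0: P_x + 55·cos26° = 0 → P_x = -49.43 kN.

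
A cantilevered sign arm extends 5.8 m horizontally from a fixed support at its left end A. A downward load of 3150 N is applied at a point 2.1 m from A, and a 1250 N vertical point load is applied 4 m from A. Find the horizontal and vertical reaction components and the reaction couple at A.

ΣF_x = 0: A_x = 0.
ΣF_y = 0: A_y − 3150 − 1250 = 0 → A_y = 4400 N.
ΣM about A: M_A − 3150·2.1 − 1250·4 = 0 → M_A = 11620 N·m.

A_x = 0, A_y = 4400 N, M_A = 11620 N·m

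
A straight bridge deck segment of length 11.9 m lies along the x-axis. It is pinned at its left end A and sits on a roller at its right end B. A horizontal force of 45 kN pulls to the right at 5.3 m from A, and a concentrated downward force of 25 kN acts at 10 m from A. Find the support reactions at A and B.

Moments about A: B_y·11.9 − 25·10 = 0 → B_y = 250/11.9 = 21.0084 ≈ 21.01 kN.
ΣF_y = 0: A_y + 21.0084 − 25 = 0 → A_y = 3.992 kN.
ΣF_x = 0: A_x + 45 = 0 → A_x = -45.00 kN.

A_x = -45.00 kN, A_y = 3.992 kN, B_y = 21.01 kN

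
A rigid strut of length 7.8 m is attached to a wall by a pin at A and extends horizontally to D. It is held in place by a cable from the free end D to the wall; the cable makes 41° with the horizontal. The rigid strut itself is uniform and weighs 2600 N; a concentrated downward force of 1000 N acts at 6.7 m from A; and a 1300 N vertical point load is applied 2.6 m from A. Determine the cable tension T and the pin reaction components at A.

T = 3951 N, A_x = 2982 N, A_y = 2308 N

ΣM about A: T·sin41°·7.8 − 2600·3.9 − 1000·6.7 − 1300·2.6 = 0 → T = 20220/(7.8·0.656059) = 3951.33 ≈ 3951 N.
ΣF_x = 0: A_x − T·cos41° = 0 → A_x = 3951.33 × 0.75471 = 2982 N.
ΣF_y = 0: A_y + T·sin41° − 2600 − 1000 − 1300 = 0 → A_y = 4900 − 3951.33 × 0.656059 = 2308 N.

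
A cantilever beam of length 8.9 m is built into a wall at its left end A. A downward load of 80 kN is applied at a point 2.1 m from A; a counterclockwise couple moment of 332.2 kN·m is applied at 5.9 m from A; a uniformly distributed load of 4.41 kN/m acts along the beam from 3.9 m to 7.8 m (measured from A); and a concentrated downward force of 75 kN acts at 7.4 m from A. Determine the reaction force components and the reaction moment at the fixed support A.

A_x = 0, A_y = 172.2 kN, M_A = 491.4 kN·m

Resultant of the distributed load: 4.41 × 3.9 = 17.199 kN at 5.85 m from A.
ΣF_x = 0: A_x = 0.
ΣF_y = 0: A_y − 80 − 4.41·3.9 − 75 = 0 → A_y = 172.2 kN.
ΣM about A: M_A − 80·2.1 + 332.2 − (4.41·3.9)·5.85 − 75·7.4 = 0 → M_A = 491.4 kN·m.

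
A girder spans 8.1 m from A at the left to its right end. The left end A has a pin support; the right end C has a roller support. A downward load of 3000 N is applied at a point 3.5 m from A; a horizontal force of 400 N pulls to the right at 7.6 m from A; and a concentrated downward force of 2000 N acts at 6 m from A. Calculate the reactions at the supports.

ΣM about A: C_y·8.1 − 3000·3.5 − 2000·6 = 0 → C_y = 22500/8.1 = 2777.78 ≈ 2778 N.
ΣF_y = 0: A_y + 2777.78 − 3000 − 2000 = 0 → A_y = 2222 N.
ΣF_x = 0: A_x + 400 = 0 → A_x = -400.0 N.

A_x = -400.0 N, A_y = 2222 N, C_y = 2778 N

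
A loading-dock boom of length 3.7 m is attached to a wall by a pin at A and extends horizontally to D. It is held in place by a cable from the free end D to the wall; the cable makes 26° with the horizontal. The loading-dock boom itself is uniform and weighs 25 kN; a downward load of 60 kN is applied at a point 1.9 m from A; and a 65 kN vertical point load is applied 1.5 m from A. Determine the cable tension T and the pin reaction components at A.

ΣM about A: T·sin26°·3.7 − 25·1.85 − 60·1.9 − 65·1.5 = 0 → T = 257.75/(3.7·0.438371) = 158.911 ≈ 158.9 kN.
ΣF_x = 0: A_x − T·cos26° = 0 → A_x = 158.911 × 0.898794 = 142.8 kN.
ΣF_y = 0: A_y + T·sin26° − 25 − 60 − 65 = 0 → A_y = 150 − 158.911 × 0.438371 = 80.34 kN.

T = 158.9 kN, A_x = 142.8 kN, A_y = 80.34 kN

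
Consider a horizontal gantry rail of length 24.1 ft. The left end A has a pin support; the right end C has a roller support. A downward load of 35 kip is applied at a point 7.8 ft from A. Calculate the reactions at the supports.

ΣM about A: C_y·24.1 − 35·7.8 = 0 → C_y = 273/24.1 = 11.3278 ≈ 11.33 kip.
ΣF_y = 0: A_y + 11.3278 − 35 = 0 → A_y = 23.67 kip.
ΣF_x = 0: no horizontal applied forces, so A_x = 0.

A_x = 0, A_y = 23.67 kip, C_y = 11.33 kip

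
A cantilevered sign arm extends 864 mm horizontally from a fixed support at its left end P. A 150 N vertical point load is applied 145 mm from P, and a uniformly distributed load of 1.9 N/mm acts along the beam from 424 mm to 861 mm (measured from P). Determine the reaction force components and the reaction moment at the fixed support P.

Resultant of the distributed load: 1.9 × 437 = 830.3 N at 642.5 mm from P.
ΣF_x = 0: P_x = 0.
ΣF_y = 0: P_y − 150 − 1.9·437 = 0 → P_y = 980.3 N.
ΣM about P: M_P − 150·145 − (1.9·437)·642.5 = 0 → M_P = 555200 N·mm.

P_x = 0, P_y = 980.3 N, M_P = 555200 N·mm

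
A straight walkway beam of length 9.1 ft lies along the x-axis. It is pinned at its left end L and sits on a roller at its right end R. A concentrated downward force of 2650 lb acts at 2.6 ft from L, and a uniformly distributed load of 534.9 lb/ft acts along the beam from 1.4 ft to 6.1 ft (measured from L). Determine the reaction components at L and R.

Resultant of the distributed load: 534.9 × 4.7 = 2514.03 lb at 3.75 ft from L.
Taking moments about L: R_y·9.1 − 2650·2.6 − (534.9·4.7)·3.75 = 0 → R_y = 16317.6125/9.1 = 1793.14 ≈ 1793 lb.
ΣF_y = 0: L_y + 1793.14 − 2650 − 534.9·4.7 = 0 → L_y = 3371 lb.
ΣF_x = 0: no horizontal applied forces, so L_x = 0.

L_x = 0, L_y = 3371 lb, R_y = 1793 lb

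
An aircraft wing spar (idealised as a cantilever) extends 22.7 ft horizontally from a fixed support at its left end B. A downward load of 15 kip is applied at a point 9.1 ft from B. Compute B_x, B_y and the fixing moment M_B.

B_x = 0, B_y = 15.00 kip, M_B = 136.5 kip·ft

ΣF_x = 0: B_x = 0.
ΣF_y = 0: B_y − 15 = 0 → B_y = 15.00 kip.
ΣM about B: M_B − 15·9.1 = 0 → M_B = 136.5 kip·ft.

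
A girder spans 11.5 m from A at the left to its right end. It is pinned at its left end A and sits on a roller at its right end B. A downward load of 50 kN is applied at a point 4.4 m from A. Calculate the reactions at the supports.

A_x = 0, A_y = 30.87 kN, B_y = 19.13 kN

ΣM about A: B_y·11.5 − 50·4.4 = 0 → B_y = 220/11.5 = 19.1304 ≈ 19.13 kN.
ΣF_y = 0: A_y + 19.1304 − 50 = 0 → A_y = 30.87 kN.
ΣF_x = 0: no horizontal applied forces, so A_x = 0.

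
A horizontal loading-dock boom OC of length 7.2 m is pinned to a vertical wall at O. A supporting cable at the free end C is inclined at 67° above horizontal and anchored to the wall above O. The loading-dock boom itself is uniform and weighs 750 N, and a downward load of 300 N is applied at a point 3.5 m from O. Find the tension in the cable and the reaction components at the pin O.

T = 565.8 N, O_x = 221.1 N, O_y = 529.2 N

ΣM about O: T·sin67°·7.2 − 750·3.6 − 300·3.5 = 0 → T = 3750/(7.2·0.920505) = 565.813 ≈ 565.8 N.
ΣF_x = 0: O_x − T·cos67° = 0 → O_x = 565.813 × 0.390731 = 221.1 N.
ΣF_y = 0: O_y + T·sin67° − 750 − 300 = 0 → O_y = 1050 − 565.813 × 0.920505 = 529.2 N.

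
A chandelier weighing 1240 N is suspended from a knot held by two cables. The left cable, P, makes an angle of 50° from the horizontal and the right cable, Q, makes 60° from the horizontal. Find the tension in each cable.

T_P = 659.8 N, T_Q = 848.2 N

ΣF_x = 0: −T_P·cos50° + T_Q·cos60° = 0 → T_Q = 1.28558·T_P.
ΣF_y = 0: T_P·sin50° + T_Q·sin60° = 1240.
Substitute: T_P·(0.766044 + 1.28558·0.866025) = 1240 → T_P = 659.789 ≈ 659.8 N.
Then T_Q = 1.28558 × 659.789 = 848.2 N.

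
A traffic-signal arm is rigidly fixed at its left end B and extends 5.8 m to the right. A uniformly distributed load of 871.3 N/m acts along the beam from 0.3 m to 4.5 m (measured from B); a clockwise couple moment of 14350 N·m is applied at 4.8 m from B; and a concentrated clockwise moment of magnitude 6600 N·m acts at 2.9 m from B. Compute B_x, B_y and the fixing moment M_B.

B_x = 0, B_y = 3659 N, M_B = 29730 N·m

Resultant of the distributed load: 871.3 × 4.2 = 3659.46 N at 2.4 m from B.
ΣF_x = 0: B_x = 0.
ΣF_y = 0: B_y − 871.3·4.2 = 0 → B_y = 3659 N.
ΣM about B: M_B − (871.3·4.2)·2.4 − 14350 − 6600 = 0 → M_B = 29730 N·m.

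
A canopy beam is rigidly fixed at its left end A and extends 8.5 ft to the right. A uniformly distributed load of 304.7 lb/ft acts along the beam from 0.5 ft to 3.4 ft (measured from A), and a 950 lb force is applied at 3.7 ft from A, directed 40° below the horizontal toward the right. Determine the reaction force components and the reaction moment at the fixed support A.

Resultant of the distributed load: 304.7 × 2.9 = 883.63 lb at 1.95 ft from A.
ΣF_x = 0: A_x + 950·cos40° = 0 → A_x = -727.7 lb.
ΣF_y = 0: A_y − 304.7·2.9 − 950·sin40° = 0 → A_y = 1494 lb.
ΣM about A: M_A − (304.7·2.9)·1.95 − 950·sin40°·3.7 = 0 → M_A = 3982 lb·ft.

A_x = -727.7 lb, A_y = 1494 lb, M_A = 3982 lb·ft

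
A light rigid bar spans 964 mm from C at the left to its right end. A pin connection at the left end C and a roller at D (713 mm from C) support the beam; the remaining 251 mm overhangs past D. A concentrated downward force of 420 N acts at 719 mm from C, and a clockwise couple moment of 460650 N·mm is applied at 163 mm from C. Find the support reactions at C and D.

Moments about C: D_y·713 − 420·719 − 460650 = 0 → D_y = 762630/713 = 1069.61 ≈ 1070 N.
ΣF_y = 0: C_y + 1069.61 − 420 = 0 → C_y = -649.6 N.
ΣF_x = 0: no horizontal applied forces, so C_x = 0.

C_x = 0, C_y = -649.6 N, D_y = 1070 N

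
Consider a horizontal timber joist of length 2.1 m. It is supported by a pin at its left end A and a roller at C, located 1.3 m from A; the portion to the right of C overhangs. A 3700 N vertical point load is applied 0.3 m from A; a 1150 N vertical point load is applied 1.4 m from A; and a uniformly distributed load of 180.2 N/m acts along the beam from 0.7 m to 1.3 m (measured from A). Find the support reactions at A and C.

Resultant of the distributed load: 180.2 × 0.6 = 108.12 N at 1 m from A.
Moments about A: C_y·1.3 − 3700·0.3 − 1150·1.4 − (180.2·0.6)·1 = 0 → C_y = 2828.12/1.3 = 2175.48 ≈ 2175 N.
ΣF_y = 0: A_y + 2175.48 − 3700 − 1150 − 180.2·0.6 = 0 → A_y = 2783 N.
ΣF_x = 0: no horizontal applied forces, so A_x = 0.

A_x = 0, A_y = 2783 N, C_y = 2175 N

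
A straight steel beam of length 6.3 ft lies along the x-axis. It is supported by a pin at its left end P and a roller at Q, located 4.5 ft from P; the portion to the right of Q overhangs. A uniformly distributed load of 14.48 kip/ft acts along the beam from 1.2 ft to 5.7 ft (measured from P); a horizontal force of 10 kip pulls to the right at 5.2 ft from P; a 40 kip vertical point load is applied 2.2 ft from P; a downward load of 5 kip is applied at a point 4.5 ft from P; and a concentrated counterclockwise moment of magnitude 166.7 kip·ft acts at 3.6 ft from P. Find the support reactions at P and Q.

P_x = -10.00 kip, P_y = 72.69 kip, Q_y = 37.47 kip

Resultant of the distributed load: 14.48 × 4.5 = 65.16 kip at 3.45 ft from P.
Taking moments about P: Q_y·4.5 − (14.48·4.5)·3.45 − 40·2.2 − 5·4.5 + 166.7 = 0 → Q_y = 168.602/4.5 = 37.4671 ≈ 37.47 kip.
ΣF_y = 0: P_y + 37.4671 − 14.48·4.5 − 40 − 5 = 0 → P_y = 72.69 kip.
ΣF_x = 0: P_x + 10 = 0 → P_x = -10.00 kip.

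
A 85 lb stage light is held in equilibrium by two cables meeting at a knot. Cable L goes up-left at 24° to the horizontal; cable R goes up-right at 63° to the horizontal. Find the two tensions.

T_L = 38.64 lb, T_R = 77.76 lb

ΣF_x = 0: −T_L·cos24° + T_R·cos63° = 0 → T_R = 2.01226·T_L.
ΣF_y = 0: T_L·sin24° + T_R·sin63° = 85.
Substitute: T_L·(0.406737 + 2.01226·0.891007) = 85 → T_L = 38.6421 ≈ 38.64 lb.
Then T_R = 2.01226 × 38.6421 = 77.76 lb.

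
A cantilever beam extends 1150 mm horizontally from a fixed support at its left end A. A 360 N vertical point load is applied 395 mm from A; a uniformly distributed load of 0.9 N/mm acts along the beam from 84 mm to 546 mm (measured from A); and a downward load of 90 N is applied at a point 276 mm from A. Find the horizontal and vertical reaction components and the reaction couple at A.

Resultant of the distributed load: 0.9 × 462 = 415.8 N at 315 mm from A.
ΣF_x = 0: A_x = 0.
ΣF_y = 0: A_y − 360 − 0.9·462 − 90 = 0 → A_y = 865.8 N.
ΣM about A: M_A − 360·395 − (0.9·462)·315 − 90·276 = 0 → M_A = 298000 N·mm.

A_x = 0, A_y = 865.8 N, M_A = 298000 N·mm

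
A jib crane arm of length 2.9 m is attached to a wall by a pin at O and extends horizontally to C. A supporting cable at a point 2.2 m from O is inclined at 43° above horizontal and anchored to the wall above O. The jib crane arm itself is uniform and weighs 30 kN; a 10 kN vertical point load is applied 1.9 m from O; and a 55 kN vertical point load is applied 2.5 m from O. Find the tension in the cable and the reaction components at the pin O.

T = 133.3 kN, O_x = 97.49 kN, O_y = 4.091 kN

ΣM about O: T·sin43°·2.2 − 30·1.45 − 10·1.9 − 55·2.5 = 0 → T = 200/(2.2·0.681998) = 133.298 ≈ 133.3 kN.
ΣF_x = 0: O_x − T·cos43° = 0 → O_x = 133.298 × 0.731354 = 97.49 kN.
ΣF_y = 0: O_y + T·sin43° − 30 − 10 − 55 = 0 → O_y = 95 − 133.298 × 0.681998 = 4.091 kN.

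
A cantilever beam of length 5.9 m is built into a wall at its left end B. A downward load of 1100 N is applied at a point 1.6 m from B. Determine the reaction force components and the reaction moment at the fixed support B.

B_x = 0, B_y = 1100 N, M_B = 1760 N·m

ΣF_x = 0: B_x = 0.
ΣF_y = 0: B_y − 1100 = 0 → B_y = 1100 N.
ΣM about B: M_B − 1100·1.6 = 0 → M_B = 1760 N·m.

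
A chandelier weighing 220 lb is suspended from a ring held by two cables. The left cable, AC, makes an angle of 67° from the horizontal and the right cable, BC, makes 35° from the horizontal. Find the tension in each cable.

ΣF_x = 0: −T_AC·cos67° + T_BC·cos35° = 0 → T_BC = 0.476995·T_AC.
ΣF_y = 0: T_AC·sin67° + T_BC·sin35° = 220.
Substitute: T_AC·(0.920505 + 0.476995·0.573576) = 220 → T_AC = 184.24 ≈ 184.2 lb.
Then T_BC = 0.476995 × 184.24 = 87.88 lb.

T_AC = 184.2 lb, T_BC = 87.88 lb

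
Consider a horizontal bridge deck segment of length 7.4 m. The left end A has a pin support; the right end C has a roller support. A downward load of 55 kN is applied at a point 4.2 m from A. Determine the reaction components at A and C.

ΣM about A: C_y·7.4 − 55·4.2 = 0 → C_y = 231/7.4 = 31.2162 ≈ 31.22 kN.
ΣF_y = 0: A_y + 31.2162 − 55 = 0 → A_y = 23.78 kN.
ΣF_x = 0: no horizontal applied forces, so A_x = 0.

A_x = 0, A_y = 23.78 kN, C_y = 31.22 kN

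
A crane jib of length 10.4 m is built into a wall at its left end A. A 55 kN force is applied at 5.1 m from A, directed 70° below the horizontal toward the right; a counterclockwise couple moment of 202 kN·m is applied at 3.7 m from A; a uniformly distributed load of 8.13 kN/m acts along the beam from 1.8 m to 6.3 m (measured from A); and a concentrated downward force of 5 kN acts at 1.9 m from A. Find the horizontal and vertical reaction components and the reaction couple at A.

Resultant of the distributed load: 8.13 × 4.5 = 36.585 kN at 4.05 m from A.
ΣF_x = 0: A_x + 55·cos70° = 0 → A_x = -18.81 kN.
ΣF_y = 0: A_y − 55·sin70° − 8.13·4.5 − 5 = 0 → A_y = 93.27 kN.
ΣM about A: M_A − 55·sin70°·5.1 + 202 − (8.13·4.5)·4.05 − 5·1.9 = 0 → M_A = 219.3 kN·m.

A_x = -18.81 kN, A_y = 93.27 kN, M_A = 219.3 kN·m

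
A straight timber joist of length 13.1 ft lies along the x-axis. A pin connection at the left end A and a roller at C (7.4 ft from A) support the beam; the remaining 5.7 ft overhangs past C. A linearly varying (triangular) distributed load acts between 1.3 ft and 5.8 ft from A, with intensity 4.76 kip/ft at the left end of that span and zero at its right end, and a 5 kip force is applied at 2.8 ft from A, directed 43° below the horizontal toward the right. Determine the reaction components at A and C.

A_x = -3.657 kip, A_y = 8.777 kip, C_y = 5.343 kip

Resultant of the triangular load: ½ × 4.76 × 4.5 = 10.71 kip, acting at 2.8 ft from A (one-third of the span from the peak).
Taking moments about A: C_y·7.4 − (½·4.76·4.5)·2.8 − 5·sin43°·2.8 = 0 → C_y = 39.536/7.4 = 5.3427 ≈ 5.343 kip.
ΣF_y = 0: A_y + 5.3427 − ½·4.76·4.5 − 5·sin43° = 0 → A_y = 8.777 kip.
ΣF_x = 0: A_x + 5·cos43° = 0 → A_x = -3.657 kip.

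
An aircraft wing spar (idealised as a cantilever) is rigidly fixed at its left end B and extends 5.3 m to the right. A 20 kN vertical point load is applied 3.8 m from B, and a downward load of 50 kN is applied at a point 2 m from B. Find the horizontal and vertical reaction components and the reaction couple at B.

B_x = 0, B_y = 70.00 kN, M_B = 176.0 kN·m

ΣF_x = 0: B_x = 0.
ΣF_y = 0: B_y − 20 − 50 = 0 → B_y = 70.00 kN.
ΣM about B: M_B − 20·3.8 − 50·2 = 0 → M_B = 176.0 kN·m.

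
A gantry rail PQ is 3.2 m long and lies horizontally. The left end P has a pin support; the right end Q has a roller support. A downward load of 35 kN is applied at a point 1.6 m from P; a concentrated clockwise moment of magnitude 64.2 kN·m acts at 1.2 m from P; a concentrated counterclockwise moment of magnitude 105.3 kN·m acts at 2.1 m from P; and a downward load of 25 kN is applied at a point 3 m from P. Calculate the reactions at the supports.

P_x = 0, P_y = 31.91 kN, Q_y = 28.09 kN

Taking moments about P: Q_y·3.2 − 35·1.6 − 64.2 + 105.3 − 25·3 = 0 → Q_y = 89.9/3.2 = 28.0938 ≈ 28.09 kN.
ΣF_y = 0: P_y + 28.0938 − 35 − 25 = 0 → P_y = 31.91 kN.
ΣF_x = 0: no horizontal applied forces, so P_x = 0.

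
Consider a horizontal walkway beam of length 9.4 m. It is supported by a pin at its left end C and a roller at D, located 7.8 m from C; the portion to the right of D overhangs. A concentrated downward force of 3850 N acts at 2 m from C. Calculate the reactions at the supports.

C_x = 0, C_y = 2863 N, D_y = 987.2 N

Taking moments about C: D_y·7.8 − 3850·2 = 0 → D_y = 7700/7.8 = 987.179 ≈ 987.2 N.
ΣF_y = 0: C_y + 987.179 − 3850 = 0 → C_y = 2863 N.
ΣF_x = 0: no horizontal applied forces, so C_x = 0.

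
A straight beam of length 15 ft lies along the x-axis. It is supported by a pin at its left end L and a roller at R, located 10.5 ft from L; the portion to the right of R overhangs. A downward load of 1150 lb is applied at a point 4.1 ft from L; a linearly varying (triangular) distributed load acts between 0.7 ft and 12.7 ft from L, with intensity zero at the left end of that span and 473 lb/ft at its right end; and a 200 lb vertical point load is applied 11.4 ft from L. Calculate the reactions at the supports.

L_x = 0, L_y = 1170 lb, R_y = 3018 lb

Resultant of the triangular load: ½ × 473 × 12 = 2838 lb, acting at 8.7 ft from L (one-third of the span from the peak).
Taking moments about L: R_y·10.5 − 1150·4.1 − (½·473·12)·8.7 − 200·11.4 = 0 → R_y = 31685.6/10.5 = 3017.68 ≈ 3018 lb.
ΣF_y = 0: L_y + 3017.68 − 1150 − ½·473·12 − 200 = 0 → L_y = 1170 lb.
ΣF_x = 0: no horizontal applied forces, so L_x = 0.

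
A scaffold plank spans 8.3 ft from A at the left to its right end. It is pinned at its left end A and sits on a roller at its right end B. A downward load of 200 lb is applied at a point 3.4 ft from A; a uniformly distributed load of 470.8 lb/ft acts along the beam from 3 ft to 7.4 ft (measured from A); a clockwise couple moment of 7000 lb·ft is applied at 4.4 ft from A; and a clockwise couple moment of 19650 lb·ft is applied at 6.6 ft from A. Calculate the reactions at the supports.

Resultant of the distributed load: 470.8 × 4.4 = 2071.52 lb at 5.2 ft from A.
ΣM about A: B_y·8.3 − 200·3.4 − (470.8·4.4)·5.2 − 7000 − 19650 = 0 → B_y = 38101.904/8.3 = 4590.59 ≈ 4591 lb.
ΣF_y = 0: A_y + 4590.59 − 200 − 470.8·4.4 = 0 → A_y = -2319 lb.
ΣF_x = 0: no horizontal applied forces, so A_x = 0.

A_x = 0, A_y = -2319 lb, B_y = 4591 lb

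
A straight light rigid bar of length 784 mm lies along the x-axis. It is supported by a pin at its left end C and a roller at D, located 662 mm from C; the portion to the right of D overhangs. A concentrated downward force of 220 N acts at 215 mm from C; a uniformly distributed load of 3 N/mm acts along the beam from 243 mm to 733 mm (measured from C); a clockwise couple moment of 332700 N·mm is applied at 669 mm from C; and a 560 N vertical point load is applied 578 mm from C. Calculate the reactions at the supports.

C_x = 0, C_y = 103.4 N, D_y = 2147 N

Resultant of the distributed load: 3 × 490 = 1470 N at 488 mm from C.
ΣM about C: D_y·662 − 220·215 − (3·490)·488 − 332700 − 560·578 = 0 → D_y = 1421040/662 = 2146.59 ≈ 2147 N.
ΣF_y = 0: C_y + 2146.59 − 220 − 3·490 − 560 = 0 → C_y = 103.4 N.
ΣF_x = 0: no horizontal applied forces, so C_x = 0.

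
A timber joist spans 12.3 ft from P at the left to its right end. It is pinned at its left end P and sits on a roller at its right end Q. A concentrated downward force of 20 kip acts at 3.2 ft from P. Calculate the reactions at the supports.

Taking moments about P: Q_y·12.3 − 20·3.2 = 0 → Q_y = 64/12.3 = 5.20325 ≈ 5.203 kip.
ΣF_y = 0: P_y + 5.20325 − 20 = 0 → P_y = 14.80 kip.
ΣF_x = 0: no horizontal applied forces, so P_x = 0.

P_x = 0, P_y = 14.80 kip, Q_y = 5.203 kip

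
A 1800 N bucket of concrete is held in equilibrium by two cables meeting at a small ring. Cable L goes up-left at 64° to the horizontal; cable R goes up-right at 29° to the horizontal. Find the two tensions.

ΣF_x = 0: −T_L·cos64° + T_R·cos29° = 0 → T_R = 0.501213·T_L.
ΣF_y = 0: T_L·sin64° + T_R·sin29° = 1800.
Substitute: T_L·(0.898794 + 0.501213·0.48481) = 1800 → T_L = 1576.48 ≈ 1576 N.
Then T_R = 0.501213 × 1576.48 = 790.2 N.

T_L = 1576 N, T_R = 790.2 N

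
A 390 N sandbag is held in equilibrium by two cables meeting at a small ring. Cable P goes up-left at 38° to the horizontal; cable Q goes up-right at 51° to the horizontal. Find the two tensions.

ΣF_x = 0: −T_P·cos38° + T_Q·cos51° = 0 → T_Q = 1.25216·T_P.
ΣF_y = 0: T_P·sin38° + T_Q·sin51° = 390.
Substitute: T_P·(0.615661 + 1.25216·0.777146) = 390 → T_P = 245.473 ≈ 245.5 N.
Then T_Q = 1.25216 × 245.473 = 307.4 N.

T_P = 245.5 N, T_Q = 307.4 N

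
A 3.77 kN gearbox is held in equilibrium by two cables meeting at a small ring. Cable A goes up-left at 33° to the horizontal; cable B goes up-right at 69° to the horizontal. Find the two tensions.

ΣF_x = 0: −T_A·cos33° + T_B·cos69° = 0 → T_B = 2.34025·T_A.
ΣF_y = 0: T_A·sin33° + T_B·sin69° = 3.77.
Substitute: T_A·(0.544639 + 2.34025·0.93358) = 3.77 → T_A = 1.38123 ≈ 1.381 kN.
Then T_B = 2.34025 × 1.38123 = 3.232 kN.

T_A = 1.381 kN, T_B = 3.232 kN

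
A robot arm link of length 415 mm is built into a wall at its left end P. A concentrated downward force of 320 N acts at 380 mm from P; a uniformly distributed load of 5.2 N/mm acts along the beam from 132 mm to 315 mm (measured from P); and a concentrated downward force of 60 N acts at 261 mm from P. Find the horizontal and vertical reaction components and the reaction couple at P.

P_x = 0, P_y = 1332 N, M_P = 349900 N·mm

Resultant of the distributed load: 5.2 × 183 = 951.6 N at 223.5 mm from P.
ΣF_x = 0: P_x = 0.
ΣF_y = 0: P_y − 320 − 5.2·183 − 60 = 0 → P_y = 1332 N.
ΣM about P: M_P − 320·380 − (5.2·183)·223.5 − 60·261 = 0 → M_P = 349900 N·mm.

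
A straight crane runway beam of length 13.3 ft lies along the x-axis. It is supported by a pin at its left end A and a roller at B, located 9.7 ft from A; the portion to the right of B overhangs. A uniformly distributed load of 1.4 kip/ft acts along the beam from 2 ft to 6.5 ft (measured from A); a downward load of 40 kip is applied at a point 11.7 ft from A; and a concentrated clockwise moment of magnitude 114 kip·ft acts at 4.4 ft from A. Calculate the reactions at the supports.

A_x = 0, A_y = -16.46 kip, B_y = 62.76 kip

Resultant of the distributed load: 1.4 × 4.5 = 6.3 kip at 4.25 ft from A.
Moments about A: B_y·9.7 − (1.4·4.5)·4.25 − 40·11.7 − 114 = 0 → B_y = 608.775/9.7 = 62.7603 ≈ 62.76 kip.
ΣF_y = 0: A_y + 62.7603 − 1.4·4.5 − 40 = 0 → A_y = -16.46 kip.
ΣF_x = 0: no horizontal applied forces, so A_x = 0.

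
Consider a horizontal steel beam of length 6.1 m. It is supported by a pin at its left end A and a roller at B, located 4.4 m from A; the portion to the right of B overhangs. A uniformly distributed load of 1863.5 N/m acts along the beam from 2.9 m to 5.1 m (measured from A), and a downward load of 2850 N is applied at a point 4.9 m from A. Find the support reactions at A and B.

A_x = 0, A_y = 48.84 N, B_y = 6901 N

Resultant of the distributed load: 1863.5 × 2.2 = 4099.7 N at 4 m from A.
Taking moments about A: B_y·4.4 − (1863.5·2.2)·4 − 2850·4.9 = 0 → B_y = 30363.8/4.4 = 6900.86 ≈ 6901 N.
ΣF_y = 0: A_y + 6900.86 − 1863.5·2.2 − 2850 = 0 → A_y = 48.84 N.
ΣF_x = 0: no horizontal applied forces, so A_x = 0.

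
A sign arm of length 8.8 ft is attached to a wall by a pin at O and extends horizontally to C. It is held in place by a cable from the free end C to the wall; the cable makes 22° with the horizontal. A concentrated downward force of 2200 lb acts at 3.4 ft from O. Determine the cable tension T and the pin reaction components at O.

ΣM about O: T·sin22°·8.8 − 2200·3.4 = 0 → T = 7480/(8.8·0.374607) = 2269.04 ≈ 2269 lb.
ΣF_x = 0: O_x − T·cos22° = 0 → O_x = 2269.04 × 0.927184 = 2104 lb.
ΣF_y = 0: O_y + T·sin22° − 2200 = 0 → O_y = 2200 − 2269.04 × 0.374607 = 1350 lb.

T = 2269 lb, O_x = 2104 lb, O_y = 1350 lb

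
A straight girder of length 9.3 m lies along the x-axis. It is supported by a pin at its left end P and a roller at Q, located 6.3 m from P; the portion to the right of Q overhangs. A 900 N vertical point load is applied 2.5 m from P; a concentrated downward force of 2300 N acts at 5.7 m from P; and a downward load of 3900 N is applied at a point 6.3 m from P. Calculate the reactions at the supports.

Moments about P: Q_y·6.3 − 900·2.5 − 2300·5.7 − 3900·6.3 = 0 → Q_y = 39930/6.3 = 6338.1 ≈ 6338 N.
ΣF_y = 0: P_y + 6338.1 − 900 − 2300 − 3900 = 0 → P_y = 761.9 N.
ΣF_x = 0: no horizontal applied forces, so P_x = 0.

P_x = 0, P_y = 761.9 N, Q_y = 6338 N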